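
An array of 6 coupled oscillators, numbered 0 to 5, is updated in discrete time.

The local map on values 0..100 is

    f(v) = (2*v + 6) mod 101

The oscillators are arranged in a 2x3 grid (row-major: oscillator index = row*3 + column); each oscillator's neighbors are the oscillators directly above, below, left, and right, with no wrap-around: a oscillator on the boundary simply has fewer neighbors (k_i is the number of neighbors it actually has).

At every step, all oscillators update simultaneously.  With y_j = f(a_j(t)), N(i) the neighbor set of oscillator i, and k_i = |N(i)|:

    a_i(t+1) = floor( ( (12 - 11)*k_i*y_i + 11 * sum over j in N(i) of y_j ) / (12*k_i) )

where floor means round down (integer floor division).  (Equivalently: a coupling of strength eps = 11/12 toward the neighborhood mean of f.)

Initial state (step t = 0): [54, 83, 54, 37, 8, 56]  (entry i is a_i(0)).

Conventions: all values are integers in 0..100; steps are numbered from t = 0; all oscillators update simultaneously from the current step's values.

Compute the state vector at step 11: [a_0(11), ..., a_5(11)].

Answer: [52, 57, 29, 70, 43, 48]

Derivation:
t=0: [54, 83, 54, 37, 8, 56]
t=1: [70, 20, 41, 22, 53, 17]
t=2: [47, 47, 46, 29, 42, 48]
t=3: [83, 96, 54, 92, 57, 86]
t=4: [91, 39, 80, 48, 81, 21]
t=5: [46, 73, 65, 70, 46, 64]
t=6: [52, 74, 41, 93, 47, 63]
t=7: [66, 64, 45, 57, 61, 88]
t=8: [26, 51, 60, 30, 42, 63]
t=9: [38, 53, 19, 73, 39, 55]
t=10: [35, 65, 15, 80, 30, 59]
t=11: [52, 57, 29, 70, 43, 48]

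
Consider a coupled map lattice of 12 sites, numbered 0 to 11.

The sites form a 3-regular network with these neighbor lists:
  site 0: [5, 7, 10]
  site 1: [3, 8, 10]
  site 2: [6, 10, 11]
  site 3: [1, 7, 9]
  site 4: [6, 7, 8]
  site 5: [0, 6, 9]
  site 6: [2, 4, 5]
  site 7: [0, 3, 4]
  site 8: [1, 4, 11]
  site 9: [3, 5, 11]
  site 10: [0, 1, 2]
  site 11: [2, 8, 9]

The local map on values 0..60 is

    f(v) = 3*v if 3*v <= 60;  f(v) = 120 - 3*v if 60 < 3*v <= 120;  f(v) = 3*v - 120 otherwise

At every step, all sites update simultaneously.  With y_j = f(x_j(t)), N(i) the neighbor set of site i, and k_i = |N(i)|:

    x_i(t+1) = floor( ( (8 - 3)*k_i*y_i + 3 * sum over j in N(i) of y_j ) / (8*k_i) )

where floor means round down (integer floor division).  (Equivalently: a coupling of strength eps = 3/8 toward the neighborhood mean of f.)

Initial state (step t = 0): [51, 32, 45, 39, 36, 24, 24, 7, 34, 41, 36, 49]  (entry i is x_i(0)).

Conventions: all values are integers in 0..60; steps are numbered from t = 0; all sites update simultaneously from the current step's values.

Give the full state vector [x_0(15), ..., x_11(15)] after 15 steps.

Answer: [33, 41, 36, 22, 26, 34, 40, 41, 37, 19, 22, 42]

Derivation:
t=0: [51, 32, 45, 39, 36, 24, 24, 7, 34, 41, 36, 49]
t=1: [30, 19, 20, 7, 18, 40, 39, 19, 19, 11, 16, 21]
t=2: [31, 51, 51, 31, 48, 8, 16, 48, 56, 30, 48, 54]
t=3: [25, 33, 34, 27, 30, 28, 40, 24, 42, 30, 26, 40]
t=4: [43, 24, 16, 36, 25, 31, 10, 44, 10, 28, 36, 6]
t=5: [12, 36, 37, 19, 37, 26, 33, 15, 32, 29, 20, 25]
t=6: [40, 25, 21, 46, 16, 37, 20, 40, 23, 38, 44, 36]
t=7: [2, 38, 46, 17, 43, 13, 51, 8, 45, 8, 20, 21]
t=8: [19, 19, 30, 38, 14, 32, 28, 23, 18, 33, 41, 42]
t=9: [45, 43, 24, 19, 43, 29, 34, 45, 46, 17, 19, 16]
t=10: [22, 22, 45, 45, 12, 31, 22, 19, 19, 49, 44, 44]
t=11: [45, 44, 19, 26, 43, 33, 43, 48, 48, 23, 22, 19]
t=12: [21, 22, 50, 37, 12, 22, 16, 23, 24, 46, 44, 52]
t=13: [50, 42, 30, 21, 40, 49, 45, 44, 45, 23, 25, 34]
t=14: [29, 18, 28, 44, 5, 28, 16, 18, 12, 44, 36, 23]
t=15: [33, 41, 36, 22, 26, 34, 40, 41, 37, 19, 22, 42]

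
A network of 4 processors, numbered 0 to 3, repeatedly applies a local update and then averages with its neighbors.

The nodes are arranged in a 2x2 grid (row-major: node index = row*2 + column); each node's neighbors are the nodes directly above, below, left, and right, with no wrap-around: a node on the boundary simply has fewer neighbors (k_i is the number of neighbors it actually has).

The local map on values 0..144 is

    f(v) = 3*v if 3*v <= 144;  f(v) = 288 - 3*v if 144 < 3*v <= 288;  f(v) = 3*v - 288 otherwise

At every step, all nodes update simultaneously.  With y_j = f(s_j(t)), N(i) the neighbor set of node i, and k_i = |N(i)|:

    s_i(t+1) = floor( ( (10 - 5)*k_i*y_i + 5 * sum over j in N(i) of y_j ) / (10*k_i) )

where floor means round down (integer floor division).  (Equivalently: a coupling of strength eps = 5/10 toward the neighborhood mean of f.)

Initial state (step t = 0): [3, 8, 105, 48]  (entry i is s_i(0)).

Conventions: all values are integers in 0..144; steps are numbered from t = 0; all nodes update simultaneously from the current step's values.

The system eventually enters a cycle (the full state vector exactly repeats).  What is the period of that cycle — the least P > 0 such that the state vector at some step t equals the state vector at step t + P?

Answer: 8
Key observation: The state at step 40, [135, 135, 135, 135], reappears at step 48 — and no state repeats earlier — so the cycle the system enters has period 8.

Derivation:
t=0: [3, 8, 105, 48]
t=1: [17, 50, 51, 84]
t=2: [93, 90, 89, 86]
t=3: [14, 18, 20, 24]
t=4: [49, 55, 58, 64]
t=5: [129, 120, 116, 107]
t=6: [82, 69, 63, 49]
t=7: [66, 86, 95, 115]
t=8: [53, 51, 38, 36]
t=9: [126, 126, 116, 116]
t=10: [82, 82, 67, 67]
t=11: [53, 53, 75, 75]
t=12: [112, 112, 79, 79]
t=13: [48, 48, 50, 50]
t=14: [142, 142, 139, 139]
t=15: [135, 135, 131, 131]
t=16: [114, 114, 108, 108]
t=17: [49, 49, 40, 40]
t=18: [135, 135, 125, 125]
t=19: [109, 109, 94, 94]
t=20: [30, 30, 14, 14]
t=21: [78, 78, 54, 54]
t=22: [72, 72, 108, 108]
t=23: [63, 63, 45, 45]
t=24: [108, 108, 126, 126]
t=25: [49, 49, 76, 76]
t=26: [120, 120, 80, 80]
t=27: [66, 66, 54, 54]
t=28: [99, 99, 117, 117]
t=29: [22, 22, 49, 49]
t=30: [84, 84, 122, 122]
t=31: [46, 46, 67, 67]
t=32: [125, 125, 99, 99]
t=33: [67, 67, 28, 28]
t=34: [86, 86, 84, 84]
t=35: [31, 31, 34, 34]
t=36: [95, 95, 99, 99]
t=37: [4, 4, 7, 7]
t=38: [14, 14, 18, 18]
t=39: [45, 45, 51, 51]
t=40: [135, 135, 135, 135]
t=41: [117, 117, 117, 117]
t=42: [63, 63, 63, 63]
t=43: [99, 99, 99, 99]
t=44: [9, 9, 9, 9]
t=45: [27, 27, 27, 27]
t=46: [81, 81, 81, 81]
t=47: [45, 45, 45, 45]
t=48: [135, 135, 135, 135]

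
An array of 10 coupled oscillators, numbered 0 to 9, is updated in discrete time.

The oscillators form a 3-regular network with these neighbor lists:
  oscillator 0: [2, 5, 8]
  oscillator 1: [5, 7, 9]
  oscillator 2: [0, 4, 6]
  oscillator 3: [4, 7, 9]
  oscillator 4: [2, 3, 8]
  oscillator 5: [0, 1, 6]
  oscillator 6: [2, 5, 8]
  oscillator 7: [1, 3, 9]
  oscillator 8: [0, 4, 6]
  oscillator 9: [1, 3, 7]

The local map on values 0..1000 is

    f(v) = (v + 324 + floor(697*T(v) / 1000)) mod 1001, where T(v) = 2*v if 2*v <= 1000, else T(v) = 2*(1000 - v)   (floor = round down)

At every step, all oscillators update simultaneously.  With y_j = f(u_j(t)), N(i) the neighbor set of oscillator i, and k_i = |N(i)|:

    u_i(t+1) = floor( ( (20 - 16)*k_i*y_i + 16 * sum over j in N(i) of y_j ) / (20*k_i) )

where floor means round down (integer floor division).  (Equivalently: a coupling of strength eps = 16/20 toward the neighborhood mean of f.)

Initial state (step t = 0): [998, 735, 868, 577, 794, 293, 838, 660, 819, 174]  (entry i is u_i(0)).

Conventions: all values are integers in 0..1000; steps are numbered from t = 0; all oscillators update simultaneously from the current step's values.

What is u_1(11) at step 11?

Simulating step by step:
t=0: [998, 735, 868, 577, 794, 293, 838, 660, 819, 174]
t=1: [276, 410, 371, 524, 416, 307, 288, 532, 375, 513]
t=2: [326, 348, 392, 459, 314, 358, 132, 455, 394, 455]
t=3: [209, 298, 270, 323, 267, 275, 316, 346, 271, 346]
t=4: [944, 349, 691, 356, 736, 446, 795, 105, 692, 105]
t=5: [409, 442, 402, 455, 368, 319, 421, 357, 402, 357]
t=6: [235, 193, 279, 230, 302, 287, 240, 294, 279, 294]
t=7: [708, 173, 685, 200, 770, 687, 710, 454, 685, 454]
t=8: [444, 484, 432, 488, 534, 519, 444, 601, 432, 601]
t=9: [403, 488, 411, 489, 422, 436, 403, 483, 411, 483]
t=10: [318, 451, 303, 442, 361, 357, 318, 485, 303, 485]
t=11: [89, 385, 104, 384, 164, 187, 89, 434, 104, 434]

Answer: u_1(11) = 385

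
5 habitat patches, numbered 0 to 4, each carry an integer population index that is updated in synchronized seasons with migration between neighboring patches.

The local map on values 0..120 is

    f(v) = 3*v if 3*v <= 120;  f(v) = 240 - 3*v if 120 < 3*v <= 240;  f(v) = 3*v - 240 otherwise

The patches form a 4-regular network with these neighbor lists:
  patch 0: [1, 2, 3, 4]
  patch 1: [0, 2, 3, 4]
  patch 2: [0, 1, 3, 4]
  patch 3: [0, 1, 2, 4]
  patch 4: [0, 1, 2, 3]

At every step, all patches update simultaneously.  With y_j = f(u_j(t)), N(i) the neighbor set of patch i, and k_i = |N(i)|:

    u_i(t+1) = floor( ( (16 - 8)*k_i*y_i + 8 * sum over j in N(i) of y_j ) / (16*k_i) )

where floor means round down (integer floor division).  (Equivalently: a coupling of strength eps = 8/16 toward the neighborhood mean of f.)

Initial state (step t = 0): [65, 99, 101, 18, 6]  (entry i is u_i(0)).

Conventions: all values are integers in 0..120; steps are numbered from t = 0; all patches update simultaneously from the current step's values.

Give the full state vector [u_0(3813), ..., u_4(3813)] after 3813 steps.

Answer: [94, 93, 94, 91, 94]
Key observation: The state at step 31, [118, 117, 118, 115, 118], reappears at step 35: the system is in a cycle of period 4 from step 31 on.  Therefore the state at step 3813 equals the state at step 31 + ((3813 - 31) mod 4) = 33, which is [94, 93, 94, 91, 94].

Derivation:
t=0: [65, 99, 101, 18, 6]
t=1: [46, 51, 53, 49, 36]
t=2: [97, 91, 89, 93, 99]
t=3: [45, 38, 36, 40, 47]
t=4: [107, 111, 108, 113, 105]
t=5: [84, 88, 85, 91, 82]
t=6: [15, 20, 16, 23, 13]
t=7: [49, 55, 50, 58, 47]
t=8: [87, 81, 86, 77, 90]
t=9: [18, 11, 16, 13, 21]
t=10: [49, 42, 47, 44, 53]
t=11: [96, 104, 99, 102, 92]
t=12: [52, 61, 56, 59, 48]
t=13: [78, 67, 73, 70, 82]
t=14: [15, 27, 20, 24, 15]
t=15: [54, 68, 60, 64, 54]
t=16: [66, 51, 60, 55, 66]
t=17: [54, 70, 60, 66, 54]
t=18: [65, 47, 58, 51, 65]
t=19: [59, 79, 67, 75, 59]
t=20: [46, 24, 37, 28, 46]
t=21: [97, 85, 100, 90, 97]
t=22: [45, 31, 48, 37, 45]
t=23: [103, 98, 99, 105, 103]
t=24: [66, 60, 61, 68, 66]
t=25: [45, 52, 51, 43, 45]
t=26: [100, 93, 94, 103, 100]
t=27: [56, 48, 49, 59, 56]
t=28: [76, 85, 84, 73, 76]
t=29: [13, 14, 13, 16, 13]
t=30: [40, 41, 40, 43, 40]
t=31: [118, 117, 118, 115, 118]
t=32: [112, 111, 112, 109, 112]
t=33: [94, 93, 94, 91, 94]
t=34: [40, 39, 40, 37, 40]
t=35: [118, 117, 118, 115, 118]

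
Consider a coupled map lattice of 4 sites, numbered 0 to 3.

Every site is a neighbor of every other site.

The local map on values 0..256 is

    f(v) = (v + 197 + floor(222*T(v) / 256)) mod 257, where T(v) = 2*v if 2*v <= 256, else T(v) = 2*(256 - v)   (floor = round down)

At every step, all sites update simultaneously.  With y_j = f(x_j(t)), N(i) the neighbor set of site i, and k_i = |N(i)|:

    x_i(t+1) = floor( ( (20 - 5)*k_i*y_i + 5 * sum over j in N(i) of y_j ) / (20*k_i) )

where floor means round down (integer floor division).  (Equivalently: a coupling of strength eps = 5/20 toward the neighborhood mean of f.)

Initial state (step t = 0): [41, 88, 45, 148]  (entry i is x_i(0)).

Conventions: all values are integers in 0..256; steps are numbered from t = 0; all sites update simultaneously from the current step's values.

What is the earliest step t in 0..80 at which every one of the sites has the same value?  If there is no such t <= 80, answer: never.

Simulating step by step:
t=0: [41, 88, 45, 148]  (not all equal)
t=1: [60, 146, 68, 38]  (not all equal)
t=2: [93, 36, 107, 52]  (not all equal)
t=3: [174, 70, 200, 100]  (not all equal)
t=4: [240, 157, 227, 211]  (not all equal)
t=5: [193, 62, 200, 208]  (not all equal)
t=6: [229, 140, 226, 222]  (not all equal)
t=7: [199, 72, 201, 203]  (not all equal)
t=8: [228, 160, 227, 226]  (not all equal)
t=9: [199, 61, 199, 200]  (not all equal)
t=10: [226, 138, 226, 226]  (not all equal)
t=11: [201, 73, 201, 201]  (not all equal)
t=12: [227, 163, 227, 227]  (not all equal)
t=13: [199, 59, 199, 199]  (not all equal)
t=14: [225, 135, 225, 225]  (not all equal)
t=15: [202, 74, 202, 202]  (not all equal)
t=16: [227, 165, 227, 227]  (not all equal)
t=17: [199, 58, 199, 199]  (not all equal)
t=18: [225, 132, 225, 225]  (not all equal)
t=19: [202, 77, 202, 202]  (not all equal)
t=20: [227, 171, 227, 227]  (not all equal)
t=21: [199, 55, 199, 199]  (not all equal)
t=22: [224, 126, 224, 224]  (not all equal)
t=23: [203, 75, 203, 203]  (not all equal)
t=24: [226, 167, 226, 226]  (not all equal)
t=25: [200, 57, 200, 200]  (not all equal)
t=26: [225, 130, 225, 225]  (not all equal)
t=27: [202, 77, 202, 202]  (not all equal)

Answer: never
Key observation: The state at step 19 reappears at step 27 — the system is in a cycle of period 8 from step 19 on.  No step 0..27 is synchronized, and the cycle repeats forever, so no step up to 80 (or ever) has all sites equal.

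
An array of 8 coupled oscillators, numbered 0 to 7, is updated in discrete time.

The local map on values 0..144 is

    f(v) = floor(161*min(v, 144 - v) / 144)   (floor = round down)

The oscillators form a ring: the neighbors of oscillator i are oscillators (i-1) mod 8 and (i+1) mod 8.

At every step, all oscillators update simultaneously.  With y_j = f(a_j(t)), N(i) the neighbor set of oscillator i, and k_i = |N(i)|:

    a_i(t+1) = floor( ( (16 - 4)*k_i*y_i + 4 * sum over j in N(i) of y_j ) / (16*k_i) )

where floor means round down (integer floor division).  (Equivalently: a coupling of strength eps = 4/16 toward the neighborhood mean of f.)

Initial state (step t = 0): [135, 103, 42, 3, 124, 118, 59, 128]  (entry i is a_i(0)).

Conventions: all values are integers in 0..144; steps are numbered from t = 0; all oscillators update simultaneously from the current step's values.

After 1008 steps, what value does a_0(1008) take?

Answer: a_0(1008) = 78
Key observation: The state at step 16, [78, 77, 75, 73, 73, 74, 76, 78], reappears at step 18: the system is in a cycle of period 2 from step 16 on.  Therefore the state at step 1008 equals the state at step 16 + ((1008 - 16) mod 2) = 16, which is [78, 77, 75, 73, 73, 74, 76, 78].

Derivation:
t=0: [135, 103, 42, 3, 124, 118, 59, 128]
t=1: [15, 40, 40, 10, 20, 32, 54, 22]
t=2: [20, 40, 39, 16, 22, 36, 52, 27]
t=3: [25, 41, 39, 21, 25, 40, 52, 32]
t=4: [30, 42, 40, 26, 28, 43, 53, 36]
t=5: [35, 44, 42, 31, 32, 47, 55, 41]
t=6: [41, 47, 44, 35, 37, 51, 57, 46]
t=7: [46, 50, 48, 40, 42, 55, 60, 51]
t=8: [52, 54, 52, 45, 47, 59, 65, 57]
t=9: [58, 59, 57, 51, 53, 64, 70, 63]
t=10: [64, 64, 62, 58, 60, 70, 76, 70]
t=11: [71, 70, 68, 65, 68, 76, 76, 76]
t=12: [78, 77, 75, 73, 75, 76, 76, 76]
t=13: [73, 74, 76, 78, 77, 76, 76, 75]
t=14: [78, 77, 75, 73, 74, 75, 76, 77]
t=15: [73, 74, 76, 78, 78, 77, 75, 74]
t=16: [78, 77, 75, 73, 73, 74, 76, 78]
t=17: [73, 74, 76, 78, 78, 77, 75, 73]
t=18: [78, 77, 75, 73, 73, 74, 76, 78]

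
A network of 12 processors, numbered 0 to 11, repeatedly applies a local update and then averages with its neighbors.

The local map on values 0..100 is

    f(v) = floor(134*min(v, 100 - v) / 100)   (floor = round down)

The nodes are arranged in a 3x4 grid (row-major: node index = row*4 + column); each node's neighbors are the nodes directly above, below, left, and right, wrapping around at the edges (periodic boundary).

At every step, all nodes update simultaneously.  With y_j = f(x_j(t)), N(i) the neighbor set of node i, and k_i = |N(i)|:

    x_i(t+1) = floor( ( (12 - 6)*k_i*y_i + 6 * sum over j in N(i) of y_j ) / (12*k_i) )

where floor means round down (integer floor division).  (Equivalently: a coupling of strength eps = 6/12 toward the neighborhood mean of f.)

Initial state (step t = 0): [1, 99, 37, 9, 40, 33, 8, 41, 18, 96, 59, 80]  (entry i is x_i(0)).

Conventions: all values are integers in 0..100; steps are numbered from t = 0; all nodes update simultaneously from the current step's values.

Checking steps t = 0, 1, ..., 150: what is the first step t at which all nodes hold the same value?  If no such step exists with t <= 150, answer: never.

Answer: 29
Key observation: Synchronization is absorbing here: once all nodes are equal they stay equal, and step 29 is the first all-equal step.

Derivation:
t=0: [1, 99, 37, 9, 40, 33, 8, 41, 18, 96, 59, 80]  (not all equal)
t=1: [11, 12, 34, 22, 41, 30, 30, 39, 22, 17, 38, 31]  (not all equal)
t=2: [23, 23, 39, 33, 43, 36, 43, 46, 30, 27, 43, 40]  (not all equal)
t=3: [36, 35, 49, 46, 50, 46, 55, 56, 42, 39, 53, 51]  (not all equal)
t=4: [52, 51, 61, 60, 61, 58, 60, 60, 57, 54, 61, 62]  (not all equal)
t=5: [60, 61, 53, 53, 54, 56, 53, 52, 56, 59, 53, 51]  (not all equal)
t=6: [55, 54, 60, 61, 59, 57, 61, 63, 58, 55, 61, 63]  (not all equal)
t=7: [57, 59, 53, 52, 54, 56, 52, 50, 55, 58, 52, 50]  (not all equal)
t=8: [58, 56, 61, 63, 60, 58, 63, 65, 60, 57, 63, 65]  (not all equal)
t=9: [54, 56, 51, 49, 52, 55, 49, 47, 53, 55, 50, 47]  (not all equal)
t=10: [61, 59, 64, 63, 62, 60, 64, 63, 61, 60, 65, 63]  (not all equal)
t=11: [51, 52, 48, 49, 50, 52, 48, 49, 51, 52, 47, 49]  (not all equal)
t=12: [65, 64, 63, 64, 65, 64, 63, 65, 65, 63, 63, 64]  (not all equal)
t=13: [46, 48, 48, 47, 46, 48, 48, 46, 46, 48, 48, 47]  (not all equal)
t=14: [61, 63, 63, 62, 61, 63, 63, 61, 61, 63, 63, 62]  (not all equal)
t=15: [51, 49, 49, 50, 51, 49, 49, 51, 51, 49, 49, 50]  (not all equal)
t=16: [65, 65, 65, 66, 65, 65, 65, 65, 65, 65, 65, 66]  (not all equal)
t=17: [45, 46, 45, 45, 46, 46, 46, 45, 45, 46, 45, 45]  (not all equal)
t=18: [60, 60, 60, 60, 60, 61, 60, 60, 60, 60, 60, 60]  (not all equal)
t=19: [53, 52, 53, 53, 52, 52, 52, 53, 53, 52, 53, 53]  (not all equal)
t=20: [62, 63, 62, 62, 63, 64, 63, 62, 62, 63, 62, 62]  (not all equal)
t=21: [49, 49, 49, 50, 49, 48, 49, 49, 49, 49, 49, 50]  (not all equal)
t=22: [65, 64, 65, 66, 64, 64, 64, 65, 65, 64, 65, 66]  (not all equal)
t=23: [46, 47, 46, 45, 47, 48, 47, 46, 46, 47, 46, 45]  (not all equal)
t=24: [61, 62, 61, 60, 61, 63, 61, 61, 61, 62, 61, 60]  (not all equal)
t=25: [51, 50, 51, 52, 51, 50, 51, 52, 51, 50, 51, 52]  (not all equal)
t=26: [65, 66, 65, 64, 65, 66, 65, 64, 65, 66, 65, 64]  (not all equal)
t=27: [46, 45, 46, 47, 46, 45, 46, 47, 46, 45, 46, 47]  (not all equal)
t=28: [61, 60, 61, 61, 61, 60, 61, 61, 61, 60, 61, 61]  (not all equal)
t=29: [52, 52, 52, 52, 52, 52, 52, 52, 52, 52, 52, 52]  (all equal)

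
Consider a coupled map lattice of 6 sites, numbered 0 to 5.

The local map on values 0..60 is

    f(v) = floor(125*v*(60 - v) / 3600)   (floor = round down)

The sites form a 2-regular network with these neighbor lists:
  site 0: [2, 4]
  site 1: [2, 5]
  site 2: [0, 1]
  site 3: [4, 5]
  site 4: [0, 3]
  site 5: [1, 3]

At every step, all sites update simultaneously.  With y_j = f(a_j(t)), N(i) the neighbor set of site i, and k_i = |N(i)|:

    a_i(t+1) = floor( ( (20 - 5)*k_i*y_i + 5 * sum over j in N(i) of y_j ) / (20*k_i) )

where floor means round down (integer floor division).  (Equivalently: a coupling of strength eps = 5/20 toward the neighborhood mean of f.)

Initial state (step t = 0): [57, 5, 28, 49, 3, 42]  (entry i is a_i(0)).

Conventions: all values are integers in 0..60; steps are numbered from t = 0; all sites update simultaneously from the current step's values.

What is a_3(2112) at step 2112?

Simulating step by step:
t=0: [57, 5, 28, 49, 3, 42]
t=1: [8, 13, 25, 17, 6, 22]
t=2: [15, 23, 26, 23, 13, 27]
t=3: [23, 29, 29, 28, 22, 29]
t=4: [29, 31, 30, 30, 29, 31]
t=5: [31, 31, 31, 31, 31, 31]
t=6: [31, 31, 31, 31, 31, 31]

Answer: a_3(2112) = 31
Key observation: The state at step 5, [31, 31, 31, 31, 31, 31], reappears at step 6: the system is in a cycle of period 1 from step 5 on.  Therefore the state at step 2112 equals the state at step 5 + ((2112 - 5) mod 1) = 5, which is [31, 31, 31, 31, 31, 31].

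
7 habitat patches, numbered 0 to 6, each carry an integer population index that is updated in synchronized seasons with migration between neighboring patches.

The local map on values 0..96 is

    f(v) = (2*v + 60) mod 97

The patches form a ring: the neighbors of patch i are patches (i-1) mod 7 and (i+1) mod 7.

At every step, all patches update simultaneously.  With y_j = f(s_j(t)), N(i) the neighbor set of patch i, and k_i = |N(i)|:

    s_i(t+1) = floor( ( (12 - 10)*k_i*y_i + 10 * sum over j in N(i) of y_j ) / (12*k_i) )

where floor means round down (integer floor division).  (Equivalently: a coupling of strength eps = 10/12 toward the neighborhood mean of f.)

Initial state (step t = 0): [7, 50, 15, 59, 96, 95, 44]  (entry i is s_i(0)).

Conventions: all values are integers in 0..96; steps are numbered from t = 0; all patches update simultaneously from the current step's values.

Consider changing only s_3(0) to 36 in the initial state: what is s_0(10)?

Answer: s_0(10) = 42
Key observation: This trace re-runs the system from the modified initial state.

Derivation:
t=0: [7, 50, 15, 36, 96, 95, 44]
t=1: [59, 78, 55, 67, 47, 54, 62]
t=2: [58, 67, 21, 54, 39, 71, 77]
t=3: [21, 35, 30, 31, 39, 26, 39]
t=4: [31, 17, 28, 30, 23, 36, 15]
t=5: [80, 34, 51, 15, 25, 47, 40]
t=6: [35, 43, 61, 47, 63, 32, 41]
t=7: [44, 57, 58, 82, 49, 60, 32]
t=8: [51, 67, 57, 63, 57, 50, 60]
t=9: [45, 59, 49, 79, 76, 77, 67]
t=10: [42, 61, 53, 36, 21, 10, 30]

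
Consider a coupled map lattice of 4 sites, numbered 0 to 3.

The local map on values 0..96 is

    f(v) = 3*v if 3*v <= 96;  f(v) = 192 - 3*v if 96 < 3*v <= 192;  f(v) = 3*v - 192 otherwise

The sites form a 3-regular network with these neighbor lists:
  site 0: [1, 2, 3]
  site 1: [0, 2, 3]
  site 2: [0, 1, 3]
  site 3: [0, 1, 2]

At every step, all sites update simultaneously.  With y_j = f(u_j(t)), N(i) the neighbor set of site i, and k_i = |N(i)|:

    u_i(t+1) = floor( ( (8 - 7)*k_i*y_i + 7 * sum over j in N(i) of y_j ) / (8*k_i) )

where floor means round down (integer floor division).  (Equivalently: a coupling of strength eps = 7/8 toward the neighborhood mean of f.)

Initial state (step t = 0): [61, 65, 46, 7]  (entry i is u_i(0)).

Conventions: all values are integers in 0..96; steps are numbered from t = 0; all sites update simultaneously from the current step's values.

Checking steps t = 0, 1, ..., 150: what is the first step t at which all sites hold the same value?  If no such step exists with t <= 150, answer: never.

Simulating step by step:
t=0: [61, 65, 46, 7]  (not all equal)
t=1: [23, 24, 16, 21]  (not all equal)
t=2: [62, 61, 65, 63]  (not all equal)
t=3: [5, 4, 5, 5]  (not all equal)
t=4: [14, 14, 14, 14]  (all equal)

Answer: 4
Key observation: Synchronization is absorbing here: once all sites are equal they stay equal, and step 4 is the first all-equal step.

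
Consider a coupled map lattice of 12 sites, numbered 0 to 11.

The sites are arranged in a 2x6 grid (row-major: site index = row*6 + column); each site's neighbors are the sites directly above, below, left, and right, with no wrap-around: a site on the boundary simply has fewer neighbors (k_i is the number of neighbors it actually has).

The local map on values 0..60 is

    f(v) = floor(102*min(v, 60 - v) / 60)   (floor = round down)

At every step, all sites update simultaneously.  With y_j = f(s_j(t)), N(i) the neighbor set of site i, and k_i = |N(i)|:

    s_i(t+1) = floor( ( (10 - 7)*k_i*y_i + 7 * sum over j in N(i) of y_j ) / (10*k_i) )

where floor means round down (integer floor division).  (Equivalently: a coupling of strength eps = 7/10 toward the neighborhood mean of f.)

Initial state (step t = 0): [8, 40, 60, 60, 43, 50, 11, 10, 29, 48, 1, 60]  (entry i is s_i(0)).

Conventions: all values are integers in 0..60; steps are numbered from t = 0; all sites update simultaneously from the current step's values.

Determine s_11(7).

Simulating step by step:
t=0: [8, 40, 60, 60, 43, 50, 11, 10, 29, 48, 1, 60]
t=1: [22, 17, 19, 11, 12, 14, 15, 28, 23, 17, 11, 6]
t=2: [29, 35, 29, 24, 19, 17, 36, 35, 36, 25, 18, 17]
t=3: [43, 45, 43, 40, 32, 29, 43, 41, 43, 38, 32, 28]
t=4: [26, 28, 28, 36, 44, 47, 29, 28, 31, 36, 44, 47]
t=5: [46, 46, 45, 38, 28, 23, 46, 47, 45, 39, 28, 23]
t=6: [23, 23, 27, 36, 42, 41, 22, 23, 26, 35, 42, 41]
t=7: [38, 40, 42, 39, 32, 31, 38, 39, 42, 39, 33, 31]

Answer: s_11(7) = 31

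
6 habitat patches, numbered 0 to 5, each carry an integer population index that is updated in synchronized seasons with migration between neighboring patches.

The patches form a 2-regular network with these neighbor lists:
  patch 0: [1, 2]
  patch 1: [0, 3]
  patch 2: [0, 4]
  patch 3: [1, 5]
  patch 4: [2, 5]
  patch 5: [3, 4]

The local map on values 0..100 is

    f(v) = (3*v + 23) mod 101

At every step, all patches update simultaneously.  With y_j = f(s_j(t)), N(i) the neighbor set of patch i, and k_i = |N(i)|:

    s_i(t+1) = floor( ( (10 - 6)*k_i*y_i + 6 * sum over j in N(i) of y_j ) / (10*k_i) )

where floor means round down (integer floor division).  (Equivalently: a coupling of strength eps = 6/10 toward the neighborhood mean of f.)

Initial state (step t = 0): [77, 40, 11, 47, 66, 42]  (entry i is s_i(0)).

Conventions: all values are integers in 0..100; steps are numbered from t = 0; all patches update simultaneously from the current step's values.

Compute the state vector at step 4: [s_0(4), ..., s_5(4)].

Simulating step by step:
t=0: [77, 40, 11, 47, 66, 42]
t=1: [50, 51, 43, 52, 38, 43]
t=2: [66, 75, 52, 69, 45, 54]
t=3: [44, 32, 54, 50, 71, 59]
t=4: [52, 45, 60, 63, 68, 71]

Answer: [52, 45, 60, 63, 68, 71]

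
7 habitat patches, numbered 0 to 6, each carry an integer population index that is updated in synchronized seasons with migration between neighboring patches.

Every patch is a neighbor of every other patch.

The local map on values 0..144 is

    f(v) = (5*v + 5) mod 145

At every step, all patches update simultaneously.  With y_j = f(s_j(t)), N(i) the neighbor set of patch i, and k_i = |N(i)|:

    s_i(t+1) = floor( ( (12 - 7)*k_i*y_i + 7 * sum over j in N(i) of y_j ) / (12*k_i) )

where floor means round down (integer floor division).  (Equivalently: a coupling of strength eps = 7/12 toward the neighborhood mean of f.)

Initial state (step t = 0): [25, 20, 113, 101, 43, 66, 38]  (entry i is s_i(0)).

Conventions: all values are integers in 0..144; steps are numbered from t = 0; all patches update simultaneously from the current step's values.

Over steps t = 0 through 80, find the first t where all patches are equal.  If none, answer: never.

Answer: never
Key observation: The state at step 30 reappears at step 41 — the system is in a cycle of period 11 from step 30 on.  No step 0..41 is synchronized, and the cycle repeats forever, so no step up to 80 (or ever) has all patches equal.

Derivation:
t=0: [25, 20, 113, 101, 43, 66, 38]  (not all equal)
t=1: [101, 93, 102, 83, 83, 74, 75]  (not all equal)
t=2: [84, 71, 86, 102, 102, 87, 89]  (not all equal)
t=3: [80, 59, 37, 62, 62, 39, 42]  (not all equal)
t=4: [70, 36, 47, 41, 41, 51, 55]  (not all equal)
t=5: [77, 69, 86, 77, 77, 93, 99]  (not all equal)
t=6: [76, 63, 44, 76, 76, 55, 65]  (not all equal)
t=7: [85, 65, 80, 85, 85, 98, 68]  (not all equal)
t=8: [111, 79, 103, 111, 111, 86, 84]  (not all equal)
t=9: [108, 103, 95, 108, 108, 68, 111]  (not all equal)
t=10: [97, 89, 76, 97, 97, 79, 102]  (not all equal)
t=11: [62, 50, 75, 62, 62, 80, 70]  (not all equal)
t=12: [52, 79, 72, 52, 52, 80, 65]  (not all equal)
t=13: [106, 103, 92, 106, 106, 104, 80]  (not all equal)
t=14: [92, 87, 69, 92, 92, 89, 97]  (not all equal)
t=15: [31, 23, 41, 31, 31, 26, 39]  (not all equal)
t=16: [45, 79, 61, 45, 45, 83, 58]  (not all equal)
t=17: [77, 85, 56, 77, 77, 92, 52]  (not all equal)
t=18: [102, 115, 115, 102, 102, 80, 109]  (not all equal)
t=19: [71, 45, 45, 71, 71, 82, 82]  (not all equal)
t=20: [83, 88, 88, 83, 83, 101, 101]  (not all equal)
t=21: [95, 57, 57, 95, 95, 78, 78]  (not all equal)
t=22: [47, 33, 33, 47, 47, 67, 67]  (not all equal)
t=23: [72, 50, 50, 72, 72, 58, 58]  (not all equal)
t=24: [68, 79, 79, 68, 68, 45, 45]  (not all equal)
t=25: [71, 89, 89, 71, 71, 81, 81]  (not all equal)
t=26: [69, 51, 51, 69, 69, 85, 85]  (not all equal)
t=27: [86, 103, 103, 86, 86, 111, 111]  (not all equal)
t=28: [40, 67, 67, 40, 40, 80, 80]  (not all equal)
t=29: [68, 65, 65, 68, 68, 86, 86]  (not all equal)
t=30: [41, 36, 36, 41, 41, 23, 23]  (not all equal)
t=31: [70, 62, 62, 70, 70, 88, 88]  (not all equal)
t=32: [46, 33, 33, 46, 46, 28, 28]  (not all equal)
t=33: [59, 39, 39, 59, 59, 31, 31]  (not all equal)
t=34: [19, 34, 34, 19, 19, 21, 21]  (not all equal)
t=35: [88, 65, 65, 88, 88, 91, 91]  (not all equal)
t=36: [18, 28, 28, 18, 18, 23, 23]  (not all equal)
t=37: [81, 51, 51, 81, 81, 89, 89]  (not all equal)
t=38: [98, 97, 97, 98, 98, 65, 65]  (not all equal)
t=39: [55, 53, 53, 55, 55, 48, 48]  (not all equal)
t=40: [126, 123, 123, 126, 126, 115, 115]  (not all equal)
t=41: [41, 36, 36, 41, 41, 23, 23]  (not all equal)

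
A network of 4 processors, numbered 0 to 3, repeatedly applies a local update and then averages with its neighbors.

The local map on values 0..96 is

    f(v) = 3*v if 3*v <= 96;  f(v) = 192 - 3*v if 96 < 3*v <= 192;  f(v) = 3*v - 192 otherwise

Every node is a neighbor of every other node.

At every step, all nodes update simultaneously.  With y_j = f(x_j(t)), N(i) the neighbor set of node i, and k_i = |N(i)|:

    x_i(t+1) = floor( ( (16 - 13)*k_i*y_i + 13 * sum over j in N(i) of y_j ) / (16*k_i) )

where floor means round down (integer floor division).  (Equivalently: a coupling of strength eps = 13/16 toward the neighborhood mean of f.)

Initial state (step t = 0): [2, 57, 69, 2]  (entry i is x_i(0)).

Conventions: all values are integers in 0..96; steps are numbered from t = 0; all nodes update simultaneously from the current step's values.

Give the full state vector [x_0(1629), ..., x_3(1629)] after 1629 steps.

Answer: [42, 42, 42, 42]
Key observation: The state at step 3, [90, 90, 90, 90], reappears at step 11: the system is in a cycle of period 8 from step 3 on.  Therefore the state at step 1629 equals the state at step 3 + ((1629 - 3) mod 8) = 5, which is [42, 42, 42, 42].

Derivation:
t=0: [2, 57, 69, 2]
t=1: [12, 11, 11, 12]
t=2: [34, 34, 34, 34]
t=3: [90, 90, 90, 90]
t=4: [78, 78, 78, 78]
t=5: [42, 42, 42, 42]
t=6: [66, 66, 66, 66]
t=7: [6, 6, 6, 6]
t=8: [18, 18, 18, 18]
t=9: [54, 54, 54, 54]
t=10: [30, 30, 30, 30]
t=11: [90, 90, 90, 90]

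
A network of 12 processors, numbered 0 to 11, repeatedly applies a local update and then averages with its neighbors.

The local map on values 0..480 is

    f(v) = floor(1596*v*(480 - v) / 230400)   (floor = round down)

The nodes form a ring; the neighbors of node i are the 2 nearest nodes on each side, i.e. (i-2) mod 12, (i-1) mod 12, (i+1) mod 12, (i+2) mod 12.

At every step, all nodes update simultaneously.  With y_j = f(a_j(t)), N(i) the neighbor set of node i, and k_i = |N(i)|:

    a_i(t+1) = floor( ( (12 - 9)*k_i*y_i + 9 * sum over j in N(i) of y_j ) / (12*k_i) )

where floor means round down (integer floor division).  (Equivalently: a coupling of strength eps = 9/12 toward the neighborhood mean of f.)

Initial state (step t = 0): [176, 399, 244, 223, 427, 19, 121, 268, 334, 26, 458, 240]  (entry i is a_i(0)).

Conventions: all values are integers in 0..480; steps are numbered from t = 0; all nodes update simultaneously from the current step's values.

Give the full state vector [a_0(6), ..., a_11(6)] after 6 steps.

Simulating step by step:
t=0: [176, 399, 244, 223, 427, 19, 121, 268, 334, 26, 458, 240]
t=1: [296, 348, 314, 255, 255, 248, 252, 244, 242, 244, 239, 239]
t=2: [370, 366, 369, 375, 390, 397, 397, 398, 398, 398, 394, 379]
t=3: [271, 278, 274, 263, 250, 238, 230, 226, 227, 234, 245, 259]
t=4: [392, 391, 392, 393, 395, 397, 397, 397, 397, 397, 396, 394]
t=5: [236, 237, 237, 235, 232, 230, 228, 228, 228, 229, 231, 234]
t=6: [398, 398, 398, 398, 398, 398, 398, 398, 398, 398, 398, 398]

Answer: [398, 398, 398, 398, 398, 398, 398, 398, 398, 398, 398, 398]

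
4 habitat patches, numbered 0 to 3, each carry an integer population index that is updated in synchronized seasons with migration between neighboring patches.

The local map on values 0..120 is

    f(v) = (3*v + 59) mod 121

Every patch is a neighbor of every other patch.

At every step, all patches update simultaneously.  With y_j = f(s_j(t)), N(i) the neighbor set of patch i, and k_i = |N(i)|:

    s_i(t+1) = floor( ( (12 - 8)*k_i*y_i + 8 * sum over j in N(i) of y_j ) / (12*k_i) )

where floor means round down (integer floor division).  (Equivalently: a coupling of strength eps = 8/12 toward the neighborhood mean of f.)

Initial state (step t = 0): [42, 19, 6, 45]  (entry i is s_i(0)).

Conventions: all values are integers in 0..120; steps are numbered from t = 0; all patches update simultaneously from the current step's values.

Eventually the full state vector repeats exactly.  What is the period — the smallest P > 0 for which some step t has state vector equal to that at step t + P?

Simulating step by step:
t=0: [42, 19, 6, 45]
t=1: [80, 86, 81, 81]
t=2: [62, 64, 62, 62]
t=3: [4, 5, 4, 4]
t=4: [71, 72, 71, 71]
t=5: [30, 31, 30, 30]
t=6: [28, 29, 28, 28]
t=7: [22, 23, 22, 22]
t=8: [4, 5, 4, 4]

Answer: 5
Key observation: The state at step 3, [4, 5, 4, 4], reappears at step 8 — and no state repeats earlier — so the cycle the system enters has period 5.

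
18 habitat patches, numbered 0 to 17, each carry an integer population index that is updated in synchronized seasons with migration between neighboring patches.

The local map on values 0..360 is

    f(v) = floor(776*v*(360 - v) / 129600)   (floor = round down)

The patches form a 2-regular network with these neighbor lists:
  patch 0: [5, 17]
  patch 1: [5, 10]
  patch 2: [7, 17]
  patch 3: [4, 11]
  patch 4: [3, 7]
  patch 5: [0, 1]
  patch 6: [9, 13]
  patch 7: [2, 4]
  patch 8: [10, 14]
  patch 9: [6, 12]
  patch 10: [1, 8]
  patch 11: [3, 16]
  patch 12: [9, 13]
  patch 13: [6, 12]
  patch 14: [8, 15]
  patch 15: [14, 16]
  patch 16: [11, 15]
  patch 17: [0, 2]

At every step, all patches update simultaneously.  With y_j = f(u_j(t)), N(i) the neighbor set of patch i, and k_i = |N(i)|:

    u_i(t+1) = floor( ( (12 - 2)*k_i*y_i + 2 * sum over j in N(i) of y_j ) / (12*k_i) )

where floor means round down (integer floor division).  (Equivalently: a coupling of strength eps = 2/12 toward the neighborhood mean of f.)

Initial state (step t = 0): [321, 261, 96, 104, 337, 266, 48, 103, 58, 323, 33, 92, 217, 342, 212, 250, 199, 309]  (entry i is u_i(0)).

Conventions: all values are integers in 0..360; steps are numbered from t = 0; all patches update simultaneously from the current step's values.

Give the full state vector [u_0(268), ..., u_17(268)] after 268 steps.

Answer: [193, 193, 193, 192, 193, 193, 192, 193, 193, 193, 193, 192, 192, 192, 193, 193, 192, 193]
Key observation: The state at step 4, [193, 193, 193, 192, 193, 193, 192, 193, 193, 193, 193, 192, 192, 192, 193, 193, 192, 193], reappears at step 6: the system is in a cycle of period 2 from step 4 on.  Therefore the state at step 268 equals the state at step 4 + ((268 - 4) mod 2) = 4, which is [193, 193, 193, 192, 193, 193, 192, 193, 193, 193, 193, 192, 192, 192, 193, 193, 192, 193].

Derivation:
t=0: [321, 261, 96, 104, 337, 266, 48, 103, 58, 323, 33, 92, 217, 342, 212, 250, 199, 309]
t=1: [81, 146, 146, 148, 64, 143, 83, 148, 107, 82, 74, 151, 163, 52, 178, 168, 185, 97]
t=2: [140, 181, 184, 180, 125, 181, 133, 180, 161, 140, 134, 188, 179, 106, 190, 193, 192, 153]
t=3: [185, 192, 192, 192, 178, 192, 178, 192, 190, 184, 182, 193, 189, 165, 192, 192, 192, 188]
t=4: [193, 193, 193, 192, 193, 193, 192, 193, 193, 193, 193, 192, 192, 192, 193, 193, 192, 193]
t=5: [192, 192, 192, 192, 192, 192, 192, 192, 192, 192, 192, 193, 192, 193, 192, 192, 192, 192]
t=6: [193, 193, 193, 192, 193, 193, 192, 193, 193, 193, 193, 192, 192, 192, 193, 193, 192, 193]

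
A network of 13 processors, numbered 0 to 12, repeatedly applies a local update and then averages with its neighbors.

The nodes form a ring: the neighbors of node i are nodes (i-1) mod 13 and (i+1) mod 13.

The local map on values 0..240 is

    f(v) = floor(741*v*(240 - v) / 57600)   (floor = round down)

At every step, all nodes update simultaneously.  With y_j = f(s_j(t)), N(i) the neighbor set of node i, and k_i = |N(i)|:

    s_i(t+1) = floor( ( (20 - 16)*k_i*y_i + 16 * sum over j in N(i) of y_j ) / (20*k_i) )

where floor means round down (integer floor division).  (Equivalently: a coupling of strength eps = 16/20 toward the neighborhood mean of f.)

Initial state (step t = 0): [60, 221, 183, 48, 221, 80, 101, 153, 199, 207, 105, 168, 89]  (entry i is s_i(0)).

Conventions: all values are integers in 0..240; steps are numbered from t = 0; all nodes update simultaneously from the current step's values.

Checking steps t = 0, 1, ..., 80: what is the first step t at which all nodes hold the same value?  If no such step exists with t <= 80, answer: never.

Answer: 14
Key observation: Synchronization is absorbing here: once all nodes are equal they stay equal, and step 14 is the first all-equal step.

Derivation:
t=0: [60, 221, 183, 48, 221, 80, 101, 153, 199, 207, 105, 168, 89]  (not all equal)
t=1: [118, 119, 95, 98, 123, 126, 170, 147, 124, 131, 133, 172, 151]  (not all equal)
t=2: [179, 181, 181, 180, 182, 172, 174, 170, 180, 183, 169, 172, 168]  (not all equal)
t=3: [144, 138, 137, 136, 142, 142, 150, 144, 142, 143, 144, 153, 147]  (not all equal)
t=4: [177, 179, 181, 180, 179, 176, 177, 176, 177, 178, 175, 175, 174]  (not all equal)
t=5: [143, 140, 138, 138, 140, 142, 143, 143, 142, 143, 144, 146, 145]  (not all equal)
t=6: [178, 179, 180, 180, 180, 179, 178, 178, 178, 178, 177, 176, 177]  (not all equal)
t=7: [141, 139, 138, 138, 138, 139, 140, 141, 141, 141, 142, 143, 142]  (not all equal)
t=8: [179, 180, 180, 181, 180, 180, 179, 179, 179, 179, 178, 178, 178]  (not all equal)
t=9: [139, 138, 137, 137, 137, 138, 139, 140, 140, 140, 140, 141, 140]  (not all equal)
t=10: [180, 180, 181, 181, 181, 180, 180, 180, 180, 180, 179, 179, 179]  (not all equal)
t=11: [138, 137, 137, 137, 137, 137, 138, 138, 138, 138, 139, 140, 139]  (not all equal)
t=12: [180, 181, 181, 181, 181, 181, 181, 181, 181, 180, 180, 180, 180]  (not all equal)
t=13: [137, 137, 137, 137, 137, 137, 137, 137, 137, 137, 138, 138, 138]  (not all equal)
t=14: [181, 181, 181, 181, 181, 181, 181, 181, 181, 181, 181, 181, 181]  (all equal)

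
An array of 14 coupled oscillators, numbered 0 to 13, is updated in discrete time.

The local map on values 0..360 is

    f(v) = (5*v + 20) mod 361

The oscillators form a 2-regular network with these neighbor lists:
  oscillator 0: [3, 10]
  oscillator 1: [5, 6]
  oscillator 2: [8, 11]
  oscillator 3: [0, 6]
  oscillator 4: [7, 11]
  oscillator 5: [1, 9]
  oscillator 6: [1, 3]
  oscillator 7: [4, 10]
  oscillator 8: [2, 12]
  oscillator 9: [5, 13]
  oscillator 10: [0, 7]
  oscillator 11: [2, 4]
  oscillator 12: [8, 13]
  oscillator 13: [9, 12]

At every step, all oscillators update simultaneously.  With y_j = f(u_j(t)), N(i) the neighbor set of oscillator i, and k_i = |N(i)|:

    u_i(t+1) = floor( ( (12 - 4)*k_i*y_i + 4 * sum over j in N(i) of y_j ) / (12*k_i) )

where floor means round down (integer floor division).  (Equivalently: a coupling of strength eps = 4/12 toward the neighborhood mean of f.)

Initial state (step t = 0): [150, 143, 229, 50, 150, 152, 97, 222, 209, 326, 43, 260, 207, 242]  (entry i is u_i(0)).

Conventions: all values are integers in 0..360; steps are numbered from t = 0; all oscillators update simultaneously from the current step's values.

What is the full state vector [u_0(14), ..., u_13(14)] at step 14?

Simulating step by step:
t=0: [150, 143, 229, 50, 150, 152, 97, 222, 209, 326, 43, 260, 207, 242]
t=1: [116, 42, 151, 212, 79, 75, 143, 78, 297, 171, 172, 179, 303, 187]
t=2: [245, 161, 77, 280, 76, 86, 106, 68, 64, 146, 153, 146, 109, 196]
t=3: [174, 115, 90, 283, 90, 81, 199, 257, 268, 79, 129, 32, 239, 224]
t=4: [221, 215, 148, 311, 139, 90, 293, 216, 224, 56, 267, 156, 143, 69]
t=5: [95, 33, 47, 101, 251, 124, 51, 115, 46, 218, 191, 117, 18, 54]
t=6: [158, 215, 252, 177, 207, 221, 241, 230, 227, 112, 230, 237, 163, 216]
t=7: [103, 38, 163, 160, 256, 66, 127, 128, 99, 155, 87, 169, 90, 66]
t=8: [148, 247, 124, 143, 218, 280, 247, 251, 139, 165, 141, 150, 156, 263]
t=9: [28, 199, 253, 43, 58, 273, 145, 133, 295, 180, 40, 83, 153, 201]
t=10: [182, 249, 155, 187, 273, 283, 103, 304, 78, 232, 227, 134, 101, 245]
t=11: [189, 209, 111, 219, 272, 281, 185, 126, 72, 150, 98, 281, 144, 151]
t=12: [192, 322, 202, 99, 303, 293, 211, 267, 51, 97, 188, 313, 24, 46]
t=13: [237, 189, 274, 204, 129, 82, 292, 236, 258, 144, 247, 160, 180, 214]
t=14: [163, 179, 258, 238, 238, 89, 117, 157, 235, 24, 154, 167, 171, 40]

Answer: [163, 179, 258, 238, 238, 89, 117, 157, 235, 24, 154, 167, 171, 40]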